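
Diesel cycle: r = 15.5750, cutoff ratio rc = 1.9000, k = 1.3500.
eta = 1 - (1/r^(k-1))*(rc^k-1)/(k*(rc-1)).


r^(k-1) = 2.6143
rc^k = 2.3786
eta = 0.5660 = 56.5985%

56.5985%


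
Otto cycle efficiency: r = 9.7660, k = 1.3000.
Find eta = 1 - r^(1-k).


r^(k-1) = 1.9811
eta = 1 - 1/1.9811 = 0.4952 = 49.5240%

49.5240%


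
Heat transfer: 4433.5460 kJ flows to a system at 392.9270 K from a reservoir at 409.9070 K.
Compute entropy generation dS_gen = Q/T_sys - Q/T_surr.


dS_sys = 4433.5460/392.9270 = 11.2834 kJ/K
dS_surr = -4433.5460/409.9070 = -10.8160 kJ/K
dS_gen = 11.2834 - 10.8160 = 0.4674 kJ/K (irreversible)

dS_gen = 0.4674 kJ/K, irreversible


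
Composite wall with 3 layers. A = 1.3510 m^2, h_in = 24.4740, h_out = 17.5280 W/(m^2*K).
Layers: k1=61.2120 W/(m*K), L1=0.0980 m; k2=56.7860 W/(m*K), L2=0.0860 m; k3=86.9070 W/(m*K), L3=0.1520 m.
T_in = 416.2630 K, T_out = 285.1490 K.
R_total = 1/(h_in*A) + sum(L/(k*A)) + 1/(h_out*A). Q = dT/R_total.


R_conv_in = 1/(24.4740*1.3510) = 0.0302
R_1 = 0.0980/(61.2120*1.3510) = 0.0012
R_2 = 0.0860/(56.7860*1.3510) = 0.0011
R_3 = 0.1520/(86.9070*1.3510) = 0.0013
R_conv_out = 1/(17.5280*1.3510) = 0.0422
R_total = 0.0761 K/W
Q = 131.1140 / 0.0761 = 1723.5105 W

R_total = 0.0761 K/W, Q = 1723.5105 W


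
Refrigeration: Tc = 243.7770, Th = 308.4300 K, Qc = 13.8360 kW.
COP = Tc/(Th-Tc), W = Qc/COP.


COP = 243.7770 / 64.6530 = 3.7705
W = 13.8360 / 3.7705 = 3.6695 kW

COP = 3.7705, W = 3.6695 kW


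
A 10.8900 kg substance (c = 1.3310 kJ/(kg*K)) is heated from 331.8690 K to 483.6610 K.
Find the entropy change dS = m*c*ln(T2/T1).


T2/T1 = 1.4574
ln(T2/T1) = 0.3766
dS = 10.8900 * 1.3310 * 0.3766 = 5.4593 kJ/K

5.4593 kJ/K


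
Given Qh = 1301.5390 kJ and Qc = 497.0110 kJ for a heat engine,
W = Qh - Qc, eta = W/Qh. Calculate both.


W = 1301.5390 - 497.0110 = 804.5280 kJ
eta = 804.5280 / 1301.5390 = 0.6181 = 61.8136%

W = 804.5280 kJ, eta = 61.8136%


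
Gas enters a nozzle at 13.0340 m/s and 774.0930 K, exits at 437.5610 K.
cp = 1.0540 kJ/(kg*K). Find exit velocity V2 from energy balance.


dT = 336.5320 K
2*cp*1000*dT = 709409.4560
V1^2 = 169.8852
V2 = sqrt(709579.3412) = 842.3653 m/s

842.3653 m/s


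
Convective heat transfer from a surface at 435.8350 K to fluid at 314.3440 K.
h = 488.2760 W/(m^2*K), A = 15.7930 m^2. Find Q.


dT = 121.4910 K
Q = 488.2760 * 15.7930 * 121.4910 = 936858.7564 W

936858.7564 W


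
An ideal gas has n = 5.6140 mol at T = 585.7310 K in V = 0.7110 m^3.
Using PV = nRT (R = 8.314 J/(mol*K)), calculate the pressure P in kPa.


P = nRT/V = 5.6140 * 8.314 * 585.7310 / 0.7110
= 27338.8749 / 0.7110 = 38451.3009 Pa = 38.4513 kPa

38.4513 kPa


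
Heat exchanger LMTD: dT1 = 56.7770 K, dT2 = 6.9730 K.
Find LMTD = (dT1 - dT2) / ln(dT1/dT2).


dT1/dT2 = 8.1424
ln(dT1/dT2) = 2.0971
LMTD = 49.8040 / 2.0971 = 23.7491 K

23.7491 K


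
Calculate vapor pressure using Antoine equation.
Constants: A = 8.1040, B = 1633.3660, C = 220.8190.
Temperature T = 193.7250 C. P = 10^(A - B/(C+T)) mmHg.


C+T = 414.5440
B/(C+T) = 3.9402
log10(P) = 8.1040 - 3.9402 = 4.1638
P = 10^4.1638 = 14583.0678 mmHg

14583.0678 mmHg


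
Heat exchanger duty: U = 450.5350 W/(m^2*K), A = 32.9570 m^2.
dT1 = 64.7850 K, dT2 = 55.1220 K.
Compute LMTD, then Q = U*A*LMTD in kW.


LMTD = 59.8235 K
Q = 450.5350 * 32.9570 * 59.8235 = 888276.0252 W = 888.2760 kW

888.2760 kW


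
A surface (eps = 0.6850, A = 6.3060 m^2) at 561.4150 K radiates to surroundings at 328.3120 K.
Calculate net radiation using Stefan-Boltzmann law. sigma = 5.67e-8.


T^4 = 9.9343e+10
Tsurr^4 = 1.1618e+10
Q = 0.6850 * 5.67e-8 * 6.3060 * 8.7724e+10 = 21485.6015 W

21485.6015 W


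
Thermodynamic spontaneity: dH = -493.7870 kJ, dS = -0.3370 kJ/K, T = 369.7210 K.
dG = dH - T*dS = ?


T*dS = 369.7210 * -0.3370 = -124.5960 kJ
dG = -493.7870 + 124.5960 = -369.1910 kJ (spontaneous)

dG = -369.1910 kJ, spontaneous


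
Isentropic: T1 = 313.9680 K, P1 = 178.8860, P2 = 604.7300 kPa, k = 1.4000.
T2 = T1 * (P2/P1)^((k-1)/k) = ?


(k-1)/k = 0.2857
(P2/P1)^exp = 1.4162
T2 = 313.9680 * 1.4162 = 444.6558 K

444.6558 K


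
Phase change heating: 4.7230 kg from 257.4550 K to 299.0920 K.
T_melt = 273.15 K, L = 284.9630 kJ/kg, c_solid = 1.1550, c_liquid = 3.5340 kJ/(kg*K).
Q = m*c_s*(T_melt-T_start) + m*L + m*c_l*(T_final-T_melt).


Q1 (sensible, solid) = 4.7230 * 1.1550 * 15.6950 = 85.6172 kJ
Q2 (latent) = 4.7230 * 284.9630 = 1345.8802 kJ
Q3 (sensible, liquid) = 4.7230 * 3.5340 * 25.9420 = 433.0000 kJ
Q_total = 1864.4975 kJ

1864.4975 kJ


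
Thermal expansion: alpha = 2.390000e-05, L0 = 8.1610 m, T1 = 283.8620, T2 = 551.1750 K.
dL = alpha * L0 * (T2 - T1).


dT = 267.3130 K
dL = 2.390000e-05 * 8.1610 * 267.3130 = 0.052139 m
L_final = 8.213139 m

dL = 0.052139 m


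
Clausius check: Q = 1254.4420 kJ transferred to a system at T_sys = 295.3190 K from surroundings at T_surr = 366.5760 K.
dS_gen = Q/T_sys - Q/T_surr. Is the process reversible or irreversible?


dS_sys = 1254.4420/295.3190 = 4.2478 kJ/K
dS_surr = -1254.4420/366.5760 = -3.4221 kJ/K
dS_gen = 4.2478 - 3.4221 = 0.8257 kJ/K (irreversible)

dS_gen = 0.8257 kJ/K, irreversible


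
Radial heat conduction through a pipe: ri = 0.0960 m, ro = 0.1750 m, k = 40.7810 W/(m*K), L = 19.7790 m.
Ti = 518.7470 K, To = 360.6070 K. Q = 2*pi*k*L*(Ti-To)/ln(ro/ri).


dT = 158.1400 K
ln(ro/ri) = 0.6004
Q = 2*pi*40.7810*19.7790*158.1400 / 0.6004 = 1334798.7520 W

1334798.7520 W


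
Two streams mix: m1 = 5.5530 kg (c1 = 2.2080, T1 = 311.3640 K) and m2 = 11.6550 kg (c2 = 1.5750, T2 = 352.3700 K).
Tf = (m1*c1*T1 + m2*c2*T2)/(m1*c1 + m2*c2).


num = 10285.9654
den = 30.6176
Tf = 335.9489 K

335.9489 K


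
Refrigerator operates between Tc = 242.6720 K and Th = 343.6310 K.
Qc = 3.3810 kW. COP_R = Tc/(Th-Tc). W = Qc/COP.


COP = 242.6720 / 100.9590 = 2.4037
W = 3.3810 / 2.4037 = 1.4066 kW

COP = 2.4037, W = 1.4066 kW


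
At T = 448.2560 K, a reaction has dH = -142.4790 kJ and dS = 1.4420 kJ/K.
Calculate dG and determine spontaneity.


T*dS = 448.2560 * 1.4420 = 646.3852 kJ
dG = -142.4790 - 646.3852 = -788.8642 kJ (spontaneous)

dG = -788.8642 kJ, spontaneous


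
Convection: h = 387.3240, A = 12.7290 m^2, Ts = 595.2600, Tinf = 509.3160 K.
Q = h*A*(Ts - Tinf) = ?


dT = 85.9440 K
Q = 387.3240 * 12.7290 * 85.9440 = 423725.1650 W

423725.1650 W


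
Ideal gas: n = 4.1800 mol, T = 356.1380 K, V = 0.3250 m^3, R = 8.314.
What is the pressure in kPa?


P = nRT/V = 4.1800 * 8.314 * 356.1380 / 0.3250
= 12376.6930 / 0.3250 = 38082.1322 Pa = 38.0821 kPa

38.0821 kPa


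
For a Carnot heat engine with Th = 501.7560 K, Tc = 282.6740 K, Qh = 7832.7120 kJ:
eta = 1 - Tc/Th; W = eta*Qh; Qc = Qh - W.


eta = 1 - 282.6740/501.7560 = 0.4366
W = 0.4366 * 7832.7120 = 3420.0014 kJ
Qc = 7832.7120 - 3420.0014 = 4412.7106 kJ

eta = 43.6631%, W = 3420.0014 kJ, Qc = 4412.7106 kJ


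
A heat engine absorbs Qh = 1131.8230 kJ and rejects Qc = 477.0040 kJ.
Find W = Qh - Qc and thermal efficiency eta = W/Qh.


W = 1131.8230 - 477.0040 = 654.8190 kJ
eta = 654.8190 / 1131.8230 = 0.5786 = 57.8552%

W = 654.8190 kJ, eta = 57.8552%


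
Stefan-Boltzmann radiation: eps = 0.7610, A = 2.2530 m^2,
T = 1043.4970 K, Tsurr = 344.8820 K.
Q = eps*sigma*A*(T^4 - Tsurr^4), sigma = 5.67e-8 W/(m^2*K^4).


T^4 = 1.1857e+12
Tsurr^4 = 1.4148e+10
Q = 0.7610 * 5.67e-8 * 2.2530 * 1.1715e+12 = 113888.6676 W

113888.6676 W


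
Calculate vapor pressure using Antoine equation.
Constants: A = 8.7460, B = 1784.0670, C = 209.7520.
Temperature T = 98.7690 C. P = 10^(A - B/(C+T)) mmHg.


C+T = 308.5210
B/(C+T) = 5.7826
log10(P) = 8.7460 - 5.7826 = 2.9634
P = 10^2.9634 = 919.0864 mmHg

919.0864 mmHg


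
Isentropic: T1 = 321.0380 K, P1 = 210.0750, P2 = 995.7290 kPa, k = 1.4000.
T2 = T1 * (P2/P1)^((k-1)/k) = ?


(k-1)/k = 0.2857
(P2/P1)^exp = 1.5598
T2 = 321.0380 * 1.5598 = 500.7635 K

500.7635 K


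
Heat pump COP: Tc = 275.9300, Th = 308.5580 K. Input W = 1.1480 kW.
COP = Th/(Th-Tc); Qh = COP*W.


COP = 308.5580 / 32.6280 = 9.4568
Qh = 9.4568 * 1.1480 = 10.8565 kW

COP = 9.4568, Qh = 10.8565 kW


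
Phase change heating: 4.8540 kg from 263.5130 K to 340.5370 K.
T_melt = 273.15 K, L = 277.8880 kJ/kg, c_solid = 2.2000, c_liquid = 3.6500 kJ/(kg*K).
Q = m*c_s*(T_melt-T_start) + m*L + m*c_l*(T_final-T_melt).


Q1 (sensible, solid) = 4.8540 * 2.2000 * 9.6370 = 102.9116 kJ
Q2 (latent) = 4.8540 * 277.8880 = 1348.8684 kJ
Q3 (sensible, liquid) = 4.8540 * 3.6500 * 67.3870 = 1193.9022 kJ
Q_total = 2645.6822 kJ

2645.6822 kJ


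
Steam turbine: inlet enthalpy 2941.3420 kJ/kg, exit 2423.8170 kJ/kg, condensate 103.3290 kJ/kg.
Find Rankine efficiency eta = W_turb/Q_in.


W = 517.5250 kJ/kg
Q_in = 2838.0130 kJ/kg
eta = 0.1824 = 18.2355%

eta = 18.2355%


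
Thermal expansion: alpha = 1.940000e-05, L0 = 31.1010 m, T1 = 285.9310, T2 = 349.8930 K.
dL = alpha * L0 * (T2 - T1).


dT = 63.9620 K
dL = 1.940000e-05 * 31.1010 * 63.9620 = 0.038592 m
L_final = 31.139592 m

dL = 0.038592 m


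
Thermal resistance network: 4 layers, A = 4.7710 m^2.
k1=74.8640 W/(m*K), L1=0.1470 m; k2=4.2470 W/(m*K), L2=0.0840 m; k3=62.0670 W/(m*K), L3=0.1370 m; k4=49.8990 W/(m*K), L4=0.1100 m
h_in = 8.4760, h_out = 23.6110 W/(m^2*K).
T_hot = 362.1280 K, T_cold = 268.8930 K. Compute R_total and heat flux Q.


R_conv_in = 1/(8.4760*4.7710) = 0.0247
R_1 = 0.1470/(74.8640*4.7710) = 0.0004
R_2 = 0.0840/(4.2470*4.7710) = 0.0041
R_3 = 0.1370/(62.0670*4.7710) = 0.0005
R_4 = 0.1100/(49.8990*4.7710) = 0.0005
R_conv_out = 1/(23.6110*4.7710) = 0.0089
R_total = 0.0391 K/W
Q = 93.2350 / 0.0391 = 2385.2788 W

R_total = 0.0391 K/W, Q = 2385.2788 W


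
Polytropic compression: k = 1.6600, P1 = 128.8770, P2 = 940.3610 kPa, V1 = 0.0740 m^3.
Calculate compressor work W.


(k-1)/k = 0.3976
(P2/P1)^exp = 2.2038
W = 2.5152 * 128.8770 * 0.0740 * (2.2038 - 1) = 28.8747 kJ

28.8747 kJ


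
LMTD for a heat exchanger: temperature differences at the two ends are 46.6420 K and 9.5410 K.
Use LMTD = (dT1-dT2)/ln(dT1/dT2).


dT1/dT2 = 4.8886
ln(dT1/dT2) = 1.5869
LMTD = 37.1010 / 1.5869 = 23.3795 K

23.3795 K


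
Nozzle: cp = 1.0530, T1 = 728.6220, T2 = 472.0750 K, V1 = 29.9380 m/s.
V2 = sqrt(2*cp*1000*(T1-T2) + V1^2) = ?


dT = 256.5470 K
2*cp*1000*dT = 540287.9820
V1^2 = 896.2838
V2 = sqrt(541184.2658) = 735.6523 m/s

735.6523 m/s


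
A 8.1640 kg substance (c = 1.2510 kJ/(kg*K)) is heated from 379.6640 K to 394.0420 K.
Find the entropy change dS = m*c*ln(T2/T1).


T2/T1 = 1.0379
ln(T2/T1) = 0.0372
dS = 8.1640 * 1.2510 * 0.0372 = 0.3796 kJ/K

0.3796 kJ/K


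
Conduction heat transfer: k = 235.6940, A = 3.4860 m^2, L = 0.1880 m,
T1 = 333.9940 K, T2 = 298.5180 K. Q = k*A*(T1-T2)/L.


dT = 35.4760 K
Q = 235.6940 * 3.4860 * 35.4760 / 0.1880 = 155043.1940 W

155043.1940 W


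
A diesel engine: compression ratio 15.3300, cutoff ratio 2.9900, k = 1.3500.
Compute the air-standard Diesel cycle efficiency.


r^(k-1) = 2.5998
rc^k = 4.3869
eta = 0.5151 = 51.5076%

51.5076%


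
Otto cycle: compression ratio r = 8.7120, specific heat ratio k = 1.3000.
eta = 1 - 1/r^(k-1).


r^(k-1) = 1.9144
eta = 1 - 1/1.9144 = 0.4776 = 47.7646%

47.7646%


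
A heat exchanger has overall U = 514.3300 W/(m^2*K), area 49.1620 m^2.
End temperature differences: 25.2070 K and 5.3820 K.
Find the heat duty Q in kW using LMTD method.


LMTD = 12.8395 K
Q = 514.3300 * 49.1620 * 12.8395 = 324653.3958 W = 324.6534 kW

324.6534 kW


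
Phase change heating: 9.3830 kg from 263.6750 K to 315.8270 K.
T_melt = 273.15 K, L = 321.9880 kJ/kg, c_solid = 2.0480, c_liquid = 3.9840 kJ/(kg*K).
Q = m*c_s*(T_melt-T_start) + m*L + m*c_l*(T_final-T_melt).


Q1 (sensible, solid) = 9.3830 * 2.0480 * 9.4750 = 182.0752 kJ
Q2 (latent) = 9.3830 * 321.9880 = 3021.2134 kJ
Q3 (sensible, liquid) = 9.3830 * 3.9840 * 42.6770 = 1595.3462 kJ
Q_total = 4798.6348 kJ

4798.6348 kJ


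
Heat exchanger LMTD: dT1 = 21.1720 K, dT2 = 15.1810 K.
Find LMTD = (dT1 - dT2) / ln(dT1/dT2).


dT1/dT2 = 1.3946
ln(dT1/dT2) = 0.3326
LMTD = 5.9910 / 0.3326 = 18.0107 K

18.0107 K


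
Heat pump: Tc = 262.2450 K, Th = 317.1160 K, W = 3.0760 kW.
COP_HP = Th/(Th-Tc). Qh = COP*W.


COP = 317.1160 / 54.8710 = 5.7793
Qh = 5.7793 * 3.0760 = 17.7771 kW

COP = 5.7793, Qh = 17.7771 kW


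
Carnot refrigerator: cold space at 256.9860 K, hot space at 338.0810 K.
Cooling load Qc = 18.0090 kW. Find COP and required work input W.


COP = 256.9860 / 81.0950 = 3.1689
W = 18.0090 / 3.1689 = 5.6830 kW

COP = 3.1689, W = 5.6830 kW


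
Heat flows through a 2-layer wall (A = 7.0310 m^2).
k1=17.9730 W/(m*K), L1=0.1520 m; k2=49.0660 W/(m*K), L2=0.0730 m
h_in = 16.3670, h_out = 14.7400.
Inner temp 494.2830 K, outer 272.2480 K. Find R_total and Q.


R_conv_in = 1/(16.3670*7.0310) = 0.0087
R_1 = 0.1520/(17.9730*7.0310) = 0.0012
R_2 = 0.0730/(49.0660*7.0310) = 0.0002
R_conv_out = 1/(14.7400*7.0310) = 0.0096
R_total = 0.0198 K/W
Q = 222.0350 / 0.0198 = 11240.3496 W

R_total = 0.0198 K/W, Q = 11240.3496 W


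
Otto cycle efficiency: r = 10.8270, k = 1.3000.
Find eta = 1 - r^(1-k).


r^(k-1) = 2.0434
eta = 1 - 1/2.0434 = 0.5106 = 51.0618%

51.0618%


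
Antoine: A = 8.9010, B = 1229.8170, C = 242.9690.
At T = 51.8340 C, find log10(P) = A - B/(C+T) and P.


C+T = 294.8030
B/(C+T) = 4.1717
log10(P) = 8.9010 - 4.1717 = 4.7293
P = 10^4.7293 = 53621.9984 mmHg

53621.9984 mmHg


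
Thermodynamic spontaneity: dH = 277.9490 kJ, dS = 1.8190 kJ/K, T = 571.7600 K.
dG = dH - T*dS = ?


T*dS = 571.7600 * 1.8190 = 1040.0314 kJ
dG = 277.9490 - 1040.0314 = -762.0824 kJ (spontaneous)

dG = -762.0824 kJ, spontaneous


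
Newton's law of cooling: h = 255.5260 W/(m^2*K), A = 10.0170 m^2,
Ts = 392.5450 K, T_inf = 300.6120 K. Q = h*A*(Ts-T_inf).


dT = 91.9330 K
Q = 255.5260 * 10.0170 * 91.9330 = 235312.0692 W

235312.0692 W


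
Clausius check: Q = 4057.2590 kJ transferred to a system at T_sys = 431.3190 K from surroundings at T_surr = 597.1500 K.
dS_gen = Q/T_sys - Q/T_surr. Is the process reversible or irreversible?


dS_sys = 4057.2590/431.3190 = 9.4066 kJ/K
dS_surr = -4057.2590/597.1500 = -6.7944 kJ/K
dS_gen = 9.4066 - 6.7944 = 2.6123 kJ/K (irreversible)

dS_gen = 2.6123 kJ/K, irreversible


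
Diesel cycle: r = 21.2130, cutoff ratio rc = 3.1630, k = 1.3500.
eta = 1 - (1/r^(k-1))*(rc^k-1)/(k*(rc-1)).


r^(k-1) = 2.9128
rc^k = 4.7330
eta = 0.5611 = 56.1112%

56.1112%


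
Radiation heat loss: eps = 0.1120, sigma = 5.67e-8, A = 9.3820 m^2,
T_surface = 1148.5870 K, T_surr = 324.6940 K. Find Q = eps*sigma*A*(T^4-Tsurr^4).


T^4 = 1.7404e+12
Tsurr^4 = 1.1115e+10
Q = 0.1120 * 5.67e-8 * 9.3820 * 1.7293e+12 = 103031.4276 W

103031.4276 W


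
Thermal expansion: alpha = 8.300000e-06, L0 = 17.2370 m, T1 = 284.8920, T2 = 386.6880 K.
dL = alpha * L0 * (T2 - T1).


dT = 101.7960 K
dL = 8.300000e-06 * 17.2370 * 101.7960 = 0.014564 m
L_final = 17.251564 m

dL = 0.014564 m


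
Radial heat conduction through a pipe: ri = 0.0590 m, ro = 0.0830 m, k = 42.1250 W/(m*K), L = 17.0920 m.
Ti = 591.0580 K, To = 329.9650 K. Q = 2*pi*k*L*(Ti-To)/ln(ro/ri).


dT = 261.0930 K
ln(ro/ri) = 0.3413
Q = 2*pi*42.1250*17.0920*261.0930 / 0.3413 = 3460728.9068 W

3460728.9068 W


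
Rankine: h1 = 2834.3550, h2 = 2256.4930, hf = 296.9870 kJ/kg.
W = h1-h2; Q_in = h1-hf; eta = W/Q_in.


W = 577.8620 kJ/kg
Q_in = 2537.3680 kJ/kg
eta = 0.2277 = 22.7741%

eta = 22.7741%


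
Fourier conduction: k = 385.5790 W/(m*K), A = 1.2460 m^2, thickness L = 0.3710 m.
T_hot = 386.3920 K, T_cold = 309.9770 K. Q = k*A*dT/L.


dT = 76.4150 K
Q = 385.5790 * 1.2460 * 76.4150 / 0.3710 = 98954.6308 W

98954.6308 W


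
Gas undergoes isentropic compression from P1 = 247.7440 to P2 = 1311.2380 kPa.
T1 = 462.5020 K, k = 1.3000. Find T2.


(k-1)/k = 0.2308
(P2/P1)^exp = 1.4689
T2 = 462.5020 * 1.4689 = 679.3856 K

679.3856 K


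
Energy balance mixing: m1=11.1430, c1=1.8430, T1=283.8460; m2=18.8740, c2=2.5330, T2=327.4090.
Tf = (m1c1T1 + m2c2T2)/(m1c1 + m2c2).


num = 21481.9350
den = 68.3444
Tf = 314.3189 K

314.3189 K


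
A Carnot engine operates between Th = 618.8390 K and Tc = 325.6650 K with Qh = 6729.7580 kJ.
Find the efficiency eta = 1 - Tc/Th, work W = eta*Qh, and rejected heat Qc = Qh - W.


eta = 1 - 325.6650/618.8390 = 0.4737
W = 0.4737 * 6729.7580 = 3188.2122 kJ
Qc = 6729.7580 - 3188.2122 = 3541.5458 kJ

eta = 47.3748%, W = 3188.2122 kJ, Qc = 3541.5458 kJ


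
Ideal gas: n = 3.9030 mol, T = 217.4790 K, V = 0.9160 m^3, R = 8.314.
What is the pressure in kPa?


P = nRT/V = 3.9030 * 8.314 * 217.4790 / 0.9160
= 7057.0939 / 0.9160 = 7704.2510 Pa = 7.7043 kPa

7.7043 kPa


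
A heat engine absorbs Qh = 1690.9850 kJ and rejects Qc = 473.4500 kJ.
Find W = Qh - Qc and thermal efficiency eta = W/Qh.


W = 1690.9850 - 473.4500 = 1217.5350 kJ
eta = 1217.5350 / 1690.9850 = 0.7200 = 72.0015%

W = 1217.5350 kJ, eta = 72.0015%


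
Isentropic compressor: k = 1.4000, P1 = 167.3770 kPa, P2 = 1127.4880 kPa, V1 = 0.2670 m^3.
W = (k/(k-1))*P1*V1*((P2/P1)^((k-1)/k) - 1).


(k-1)/k = 0.2857
(P2/P1)^exp = 1.7246
W = 3.5000 * 167.3770 * 0.2670 * (1.7246 - 1) = 113.3387 kJ

113.3387 kJ


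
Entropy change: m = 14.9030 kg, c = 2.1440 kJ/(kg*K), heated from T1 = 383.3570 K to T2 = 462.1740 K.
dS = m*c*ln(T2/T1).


T2/T1 = 1.2056
ln(T2/T1) = 0.1870
dS = 14.9030 * 2.1440 * 0.1870 = 5.9742 kJ/K

5.9742 kJ/K


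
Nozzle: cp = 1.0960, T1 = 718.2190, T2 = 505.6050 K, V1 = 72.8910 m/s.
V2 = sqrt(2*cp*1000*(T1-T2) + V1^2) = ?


dT = 212.6140 K
2*cp*1000*dT = 466049.8880
V1^2 = 5313.0979
V2 = sqrt(471362.9859) = 686.5588 m/s

686.5588 m/s


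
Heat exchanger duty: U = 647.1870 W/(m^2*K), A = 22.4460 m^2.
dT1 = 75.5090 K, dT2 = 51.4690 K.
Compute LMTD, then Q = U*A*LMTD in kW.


LMTD = 62.7231 K
Q = 647.1870 * 22.4460 * 62.7231 = 911162.6765 W = 911.1627 kW

911.1627 kW


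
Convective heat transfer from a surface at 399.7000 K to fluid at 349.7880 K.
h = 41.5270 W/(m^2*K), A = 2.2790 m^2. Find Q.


dT = 49.9120 K
Q = 41.5270 * 2.2790 * 49.9120 = 4723.6733 W

4723.6733 W


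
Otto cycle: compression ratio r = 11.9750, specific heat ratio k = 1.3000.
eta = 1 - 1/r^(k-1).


r^(k-1) = 2.1061
eta = 1 - 1/2.1061 = 0.5252 = 52.5193%

52.5193%


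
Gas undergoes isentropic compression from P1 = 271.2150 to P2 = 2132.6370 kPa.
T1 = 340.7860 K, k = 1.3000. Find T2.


(k-1)/k = 0.2308
(P2/P1)^exp = 1.6095
T2 = 340.7860 * 1.6095 = 548.4783 K

548.4783 K


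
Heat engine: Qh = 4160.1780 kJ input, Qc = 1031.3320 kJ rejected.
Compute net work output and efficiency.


W = 4160.1780 - 1031.3320 = 3128.8460 kJ
eta = 3128.8460 / 4160.1780 = 0.7521 = 75.2094%

W = 3128.8460 kJ, eta = 75.2094%


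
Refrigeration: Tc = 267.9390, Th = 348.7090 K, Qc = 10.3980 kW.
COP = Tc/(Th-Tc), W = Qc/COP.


COP = 267.9390 / 80.7700 = 3.3173
W = 10.3980 / 3.3173 = 3.1345 kW

COP = 3.3173, W = 3.1345 kW


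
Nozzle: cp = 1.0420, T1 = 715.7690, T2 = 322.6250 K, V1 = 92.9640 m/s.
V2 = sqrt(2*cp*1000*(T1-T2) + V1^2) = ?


dT = 393.1440 K
2*cp*1000*dT = 819312.0960
V1^2 = 8642.3053
V2 = sqrt(827954.4013) = 909.9200 m/s

909.9200 m/s


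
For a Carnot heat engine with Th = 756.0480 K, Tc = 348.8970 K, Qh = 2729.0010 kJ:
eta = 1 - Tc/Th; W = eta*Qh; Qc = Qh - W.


eta = 1 - 348.8970/756.0480 = 0.5385
W = 0.5385 * 2729.0010 = 1469.6362 kJ
Qc = 2729.0010 - 1469.6362 = 1259.3648 kJ

eta = 53.8525%, W = 1469.6362 kJ, Qc = 1259.3648 kJ


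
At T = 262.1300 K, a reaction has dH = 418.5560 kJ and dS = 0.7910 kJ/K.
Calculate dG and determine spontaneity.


T*dS = 262.1300 * 0.7910 = 207.3448 kJ
dG = 418.5560 - 207.3448 = 211.2112 kJ (non-spontaneous)

dG = 211.2112 kJ, non-spontaneous


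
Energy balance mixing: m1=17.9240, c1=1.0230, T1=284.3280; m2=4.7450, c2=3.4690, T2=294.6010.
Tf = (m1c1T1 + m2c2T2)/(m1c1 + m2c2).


num = 10062.7616
den = 34.7967
Tf = 289.1876 K

289.1876 K


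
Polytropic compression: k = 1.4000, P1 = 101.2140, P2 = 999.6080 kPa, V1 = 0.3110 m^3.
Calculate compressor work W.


(k-1)/k = 0.2857
(P2/P1)^exp = 1.9238
W = 3.5000 * 101.2140 * 0.3110 * (1.9238 - 1) = 101.7805 kJ

101.7805 kJ


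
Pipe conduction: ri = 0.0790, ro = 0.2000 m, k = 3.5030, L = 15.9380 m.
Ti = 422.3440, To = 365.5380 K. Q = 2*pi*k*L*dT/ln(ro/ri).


dT = 56.8060 K
ln(ro/ri) = 0.9289
Q = 2*pi*3.5030*15.9380*56.8060 / 0.9289 = 21453.2616 W

21453.2616 W


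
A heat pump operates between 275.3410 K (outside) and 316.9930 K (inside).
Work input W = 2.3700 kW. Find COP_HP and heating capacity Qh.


COP = 316.9930 / 41.6520 = 7.6105
Qh = 7.6105 * 2.3700 = 18.0369 kW

COP = 7.6105, Qh = 18.0369 kW


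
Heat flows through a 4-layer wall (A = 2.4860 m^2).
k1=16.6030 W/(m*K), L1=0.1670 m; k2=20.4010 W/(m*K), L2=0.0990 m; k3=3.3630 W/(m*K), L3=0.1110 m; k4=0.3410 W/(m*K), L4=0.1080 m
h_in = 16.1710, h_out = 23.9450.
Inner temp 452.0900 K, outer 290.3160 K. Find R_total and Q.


R_conv_in = 1/(16.1710*2.4860) = 0.0249
R_1 = 0.1670/(16.6030*2.4860) = 0.0040
R_2 = 0.0990/(20.4010*2.4860) = 0.0020
R_3 = 0.1110/(3.3630*2.4860) = 0.0133
R_4 = 0.1080/(0.3410*2.4860) = 0.1274
R_conv_out = 1/(23.9450*2.4860) = 0.0168
R_total = 0.1883 K/W
Q = 161.7740 / 0.1883 = 858.9078 W

R_total = 0.1883 K/W, Q = 858.9078 W


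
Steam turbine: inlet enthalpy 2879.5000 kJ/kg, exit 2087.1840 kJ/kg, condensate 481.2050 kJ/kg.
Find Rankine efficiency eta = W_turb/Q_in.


W = 792.3160 kJ/kg
Q_in = 2398.2950 kJ/kg
eta = 0.3304 = 33.0366%

eta = 33.0366%


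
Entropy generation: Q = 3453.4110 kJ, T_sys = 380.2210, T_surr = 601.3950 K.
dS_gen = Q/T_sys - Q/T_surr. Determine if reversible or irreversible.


dS_sys = 3453.4110/380.2210 = 9.0826 kJ/K
dS_surr = -3453.4110/601.3950 = -5.7423 kJ/K
dS_gen = 9.0826 - 5.7423 = 3.3403 kJ/K (irreversible)

dS_gen = 3.3403 kJ/K, irreversible


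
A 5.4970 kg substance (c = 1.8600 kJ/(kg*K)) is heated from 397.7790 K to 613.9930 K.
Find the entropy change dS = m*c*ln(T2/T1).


T2/T1 = 1.5436
ln(T2/T1) = 0.4341
dS = 5.4970 * 1.8600 * 0.4341 = 4.4383 kJ/K

4.4383 kJ/K


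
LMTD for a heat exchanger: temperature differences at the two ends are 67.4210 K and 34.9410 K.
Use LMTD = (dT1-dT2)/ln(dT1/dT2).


dT1/dT2 = 1.9296
ln(dT1/dT2) = 0.6573
LMTD = 32.4800 / 0.6573 = 49.4146 K

49.4146 K


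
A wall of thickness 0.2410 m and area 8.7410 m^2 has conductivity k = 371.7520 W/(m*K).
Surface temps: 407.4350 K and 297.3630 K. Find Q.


dT = 110.0720 K
Q = 371.7520 * 8.7410 * 110.0720 / 0.2410 = 1484137.8771 W

1484137.8771 W


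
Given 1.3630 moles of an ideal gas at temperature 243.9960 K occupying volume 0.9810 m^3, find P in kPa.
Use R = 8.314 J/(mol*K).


P = nRT/V = 1.3630 * 8.314 * 243.9960 / 0.9810
= 2764.9583 / 0.9810 = 2818.5100 Pa = 2.8185 kPa

2.8185 kPa


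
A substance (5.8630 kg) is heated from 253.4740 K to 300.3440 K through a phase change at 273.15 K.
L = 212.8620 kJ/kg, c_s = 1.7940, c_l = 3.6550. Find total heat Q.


Q1 (sensible, solid) = 5.8630 * 1.7940 * 19.6760 = 206.9565 kJ
Q2 (latent) = 5.8630 * 212.8620 = 1248.0099 kJ
Q3 (sensible, liquid) = 5.8630 * 3.6550 * 27.1940 = 582.7474 kJ
Q_total = 2037.7139 kJ

2037.7139 kJ


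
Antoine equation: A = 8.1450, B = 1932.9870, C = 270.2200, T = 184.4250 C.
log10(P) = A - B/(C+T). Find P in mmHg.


C+T = 454.6450
B/(C+T) = 4.2516
log10(P) = 8.1450 - 4.2516 = 3.8934
P = 10^3.8934 = 7822.7546 mmHg

7822.7546 mmHg


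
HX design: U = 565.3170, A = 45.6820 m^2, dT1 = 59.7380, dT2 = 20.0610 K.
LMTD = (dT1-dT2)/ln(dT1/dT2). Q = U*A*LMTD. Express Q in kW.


LMTD = 36.3612 K
Q = 565.3170 * 45.6820 * 36.3612 = 939021.0453 W = 939.0210 kW

939.0210 kW


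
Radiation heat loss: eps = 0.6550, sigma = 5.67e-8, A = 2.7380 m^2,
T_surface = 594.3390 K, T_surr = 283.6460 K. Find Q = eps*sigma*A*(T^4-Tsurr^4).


T^4 = 1.2478e+11
Tsurr^4 = 6.4730e+09
Q = 0.6550 * 5.67e-8 * 2.7380 * 1.1830e+11 = 12029.8353 W

12029.8353 W


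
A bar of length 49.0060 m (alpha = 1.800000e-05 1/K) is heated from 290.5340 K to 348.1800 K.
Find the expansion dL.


dT = 57.6460 K
dL = 1.800000e-05 * 49.0060 * 57.6460 = 0.050850 m
L_final = 49.056850 m

dL = 0.050850 m


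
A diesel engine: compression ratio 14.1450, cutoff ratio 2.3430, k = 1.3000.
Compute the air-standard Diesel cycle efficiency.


r^(k-1) = 2.2140
rc^k = 3.0249
eta = 0.4762 = 47.6167%

47.6167%


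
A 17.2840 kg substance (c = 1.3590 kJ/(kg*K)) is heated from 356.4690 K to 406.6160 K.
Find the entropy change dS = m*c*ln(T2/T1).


T2/T1 = 1.1407
ln(T2/T1) = 0.1316
dS = 17.2840 * 1.3590 * 0.1316 = 3.0917 kJ/K

3.0917 kJ/K


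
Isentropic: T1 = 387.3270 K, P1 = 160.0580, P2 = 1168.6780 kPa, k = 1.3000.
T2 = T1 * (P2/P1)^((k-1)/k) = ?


(k-1)/k = 0.2308
(P2/P1)^exp = 1.5822
T2 = 387.3270 * 1.5822 = 612.8130 K

612.8130 K


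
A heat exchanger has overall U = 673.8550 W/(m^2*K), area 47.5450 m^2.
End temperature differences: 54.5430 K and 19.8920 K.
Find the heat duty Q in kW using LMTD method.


LMTD = 34.3531 K
Q = 673.8550 * 47.5450 * 34.3531 = 1100619.5577 W = 1100.6196 kW

1100.6196 kW


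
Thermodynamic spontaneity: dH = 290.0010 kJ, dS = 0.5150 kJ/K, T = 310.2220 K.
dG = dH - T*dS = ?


T*dS = 310.2220 * 0.5150 = 159.7643 kJ
dG = 290.0010 - 159.7643 = 130.2367 kJ (non-spontaneous)

dG = 130.2367 kJ, non-spontaneous


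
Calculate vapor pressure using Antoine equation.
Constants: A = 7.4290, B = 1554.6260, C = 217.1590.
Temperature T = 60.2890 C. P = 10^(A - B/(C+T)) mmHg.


C+T = 277.4480
B/(C+T) = 5.6033
log10(P) = 7.4290 - 5.6033 = 1.8257
P = 10^1.8257 = 66.9413 mmHg

66.9413 mmHg


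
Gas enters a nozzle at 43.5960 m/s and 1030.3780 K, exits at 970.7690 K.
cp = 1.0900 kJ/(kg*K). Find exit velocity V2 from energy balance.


dT = 59.6090 K
2*cp*1000*dT = 129947.6200
V1^2 = 1900.6112
V2 = sqrt(131848.2312) = 363.1091 m/s

363.1091 m/s


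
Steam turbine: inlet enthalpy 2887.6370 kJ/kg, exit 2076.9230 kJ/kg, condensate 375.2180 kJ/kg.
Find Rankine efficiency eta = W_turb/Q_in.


W = 810.7140 kJ/kg
Q_in = 2512.4190 kJ/kg
eta = 0.3227 = 32.2683%

eta = 32.2683%


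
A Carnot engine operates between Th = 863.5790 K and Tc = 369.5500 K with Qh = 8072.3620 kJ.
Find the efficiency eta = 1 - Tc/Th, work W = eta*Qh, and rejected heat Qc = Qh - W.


eta = 1 - 369.5500/863.5790 = 0.5721
W = 0.5721 * 8072.3620 = 4617.9689 kJ
Qc = 8072.3620 - 4617.9689 = 3454.3931 kJ

eta = 57.2072%, W = 4617.9689 kJ, Qc = 3454.3931 kJ


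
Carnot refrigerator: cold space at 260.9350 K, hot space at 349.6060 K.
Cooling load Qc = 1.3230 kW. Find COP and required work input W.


COP = 260.9350 / 88.6710 = 2.9427
W = 1.3230 / 2.9427 = 0.4496 kW

COP = 2.9427, W = 0.4496 kW


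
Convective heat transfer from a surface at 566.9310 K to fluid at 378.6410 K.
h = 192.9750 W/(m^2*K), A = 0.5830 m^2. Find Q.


dT = 188.2900 K
Q = 192.9750 * 0.5830 * 188.2900 = 21183.4582 W

21183.4582 W


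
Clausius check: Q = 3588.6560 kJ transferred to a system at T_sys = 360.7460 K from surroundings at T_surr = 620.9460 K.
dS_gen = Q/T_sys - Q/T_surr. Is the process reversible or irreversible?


dS_sys = 3588.6560/360.7460 = 9.9479 kJ/K
dS_surr = -3588.6560/620.9460 = -5.7793 kJ/K
dS_gen = 9.9479 - 5.7793 = 4.1685 kJ/K (irreversible)

dS_gen = 4.1685 kJ/K, irreversible


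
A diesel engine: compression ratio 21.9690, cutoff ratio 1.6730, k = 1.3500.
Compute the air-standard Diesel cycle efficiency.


r^(k-1) = 2.9487
rc^k = 2.0032
eta = 0.6255 = 62.5549%

62.5549%


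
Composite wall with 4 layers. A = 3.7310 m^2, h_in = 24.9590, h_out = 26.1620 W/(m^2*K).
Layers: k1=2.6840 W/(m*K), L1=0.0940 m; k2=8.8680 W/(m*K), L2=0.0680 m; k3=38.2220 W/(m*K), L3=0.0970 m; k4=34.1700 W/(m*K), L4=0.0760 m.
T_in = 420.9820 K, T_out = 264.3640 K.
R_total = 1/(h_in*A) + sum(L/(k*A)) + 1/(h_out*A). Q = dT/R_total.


R_conv_in = 1/(24.9590*3.7310) = 0.0107
R_1 = 0.0940/(2.6840*3.7310) = 0.0094
R_2 = 0.0680/(8.8680*3.7310) = 0.0021
R_3 = 0.0970/(38.2220*3.7310) = 0.0007
R_4 = 0.0760/(34.1700*3.7310) = 0.0006
R_conv_out = 1/(26.1620*3.7310) = 0.0102
R_total = 0.0337 K/W
Q = 156.6180 / 0.0337 = 4647.1693 W

R_total = 0.0337 K/W, Q = 4647.1693 W


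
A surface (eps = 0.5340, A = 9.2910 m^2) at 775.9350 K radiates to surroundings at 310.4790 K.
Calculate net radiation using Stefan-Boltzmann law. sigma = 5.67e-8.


T^4 = 3.6249e+11
Tsurr^4 = 9.2924e+09
Q = 0.5340 * 5.67e-8 * 9.2910 * 3.5320e+11 = 99359.6312 W

99359.6312 W


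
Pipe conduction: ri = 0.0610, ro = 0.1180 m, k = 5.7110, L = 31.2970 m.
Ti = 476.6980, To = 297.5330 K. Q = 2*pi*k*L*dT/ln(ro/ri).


dT = 179.1650 K
ln(ro/ri) = 0.6598
Q = 2*pi*5.7110*31.2970*179.1650 / 0.6598 = 304949.9163 W

304949.9163 W


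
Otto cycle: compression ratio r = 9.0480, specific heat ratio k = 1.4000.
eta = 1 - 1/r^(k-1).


r^(k-1) = 2.4134
eta = 1 - 1/2.4134 = 0.5856 = 58.5639%

58.5639%


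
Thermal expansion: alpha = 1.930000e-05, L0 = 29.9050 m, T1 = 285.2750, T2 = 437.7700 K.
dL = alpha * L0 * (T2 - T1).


dT = 152.4950 K
dL = 1.930000e-05 * 29.9050 * 152.4950 = 0.088015 m
L_final = 29.993015 m

dL = 0.088015 m


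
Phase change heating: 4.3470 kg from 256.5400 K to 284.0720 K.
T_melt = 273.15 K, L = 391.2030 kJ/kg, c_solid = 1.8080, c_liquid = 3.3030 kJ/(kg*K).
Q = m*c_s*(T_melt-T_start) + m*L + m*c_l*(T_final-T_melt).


Q1 (sensible, solid) = 4.3470 * 1.8080 * 16.6100 = 130.5442 kJ
Q2 (latent) = 4.3470 * 391.2030 = 1700.5594 kJ
Q3 (sensible, liquid) = 4.3470 * 3.3030 * 10.9220 = 156.8196 kJ
Q_total = 1987.9233 kJ

1987.9233 kJ


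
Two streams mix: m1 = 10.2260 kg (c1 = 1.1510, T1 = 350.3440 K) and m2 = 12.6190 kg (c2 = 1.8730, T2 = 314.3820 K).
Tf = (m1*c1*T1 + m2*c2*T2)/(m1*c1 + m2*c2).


num = 11554.1333
den = 35.4055
Tf = 326.3371 K

326.3371 K


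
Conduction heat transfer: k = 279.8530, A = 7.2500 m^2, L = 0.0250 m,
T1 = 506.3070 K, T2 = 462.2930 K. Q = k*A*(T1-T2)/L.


dT = 44.0140 K
Q = 279.8530 * 7.2500 * 44.0140 / 0.0250 = 3572060.4832 W

3572060.4832 W


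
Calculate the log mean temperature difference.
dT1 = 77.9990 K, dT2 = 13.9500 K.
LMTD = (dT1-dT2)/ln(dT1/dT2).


dT1/dT2 = 5.5913
ln(dT1/dT2) = 1.7212
LMTD = 64.0490 / 1.7212 = 37.2115 K

37.2115 K


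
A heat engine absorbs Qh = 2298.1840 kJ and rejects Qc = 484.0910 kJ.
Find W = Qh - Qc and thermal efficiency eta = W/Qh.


W = 2298.1840 - 484.0910 = 1814.0930 kJ
eta = 1814.0930 / 2298.1840 = 0.7894 = 78.9359%

W = 1814.0930 kJ, eta = 78.9359%


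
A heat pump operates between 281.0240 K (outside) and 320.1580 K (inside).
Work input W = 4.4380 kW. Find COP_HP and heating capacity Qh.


COP = 320.1580 / 39.1340 = 8.1811
Qh = 8.1811 * 4.4380 = 36.3076 kW

COP = 8.1811, Qh = 36.3076 kW


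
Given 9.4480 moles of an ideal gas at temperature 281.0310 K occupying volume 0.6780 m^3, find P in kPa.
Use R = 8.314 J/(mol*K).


P = nRT/V = 9.4480 * 8.314 * 281.0310 / 0.6780
= 22075.1739 / 0.6780 = 32559.2535 Pa = 32.5593 kPa

32.5593 kPa


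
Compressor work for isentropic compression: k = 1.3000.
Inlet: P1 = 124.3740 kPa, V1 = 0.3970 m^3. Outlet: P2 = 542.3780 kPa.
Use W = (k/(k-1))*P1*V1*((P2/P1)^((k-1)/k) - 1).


(k-1)/k = 0.2308
(P2/P1)^exp = 1.4047
W = 4.3333 * 124.3740 * 0.3970 * (1.4047 - 1) = 86.5985 kJ

86.5985 kJ


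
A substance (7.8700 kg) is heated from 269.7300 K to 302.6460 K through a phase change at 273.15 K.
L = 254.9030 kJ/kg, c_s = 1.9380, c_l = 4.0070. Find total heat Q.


Q1 (sensible, solid) = 7.8700 * 1.9380 * 3.4200 = 52.1620 kJ
Q2 (latent) = 7.8700 * 254.9030 = 2006.0866 kJ
Q3 (sensible, liquid) = 7.8700 * 4.0070 * 29.4960 = 930.1590 kJ
Q_total = 2988.4077 kJ

2988.4077 kJ


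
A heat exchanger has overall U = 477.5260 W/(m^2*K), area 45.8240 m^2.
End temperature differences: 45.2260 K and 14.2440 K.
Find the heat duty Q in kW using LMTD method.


LMTD = 26.8164 K
Q = 477.5260 * 45.8240 * 26.8164 = 586801.2371 W = 586.8012 kW

586.8012 kW


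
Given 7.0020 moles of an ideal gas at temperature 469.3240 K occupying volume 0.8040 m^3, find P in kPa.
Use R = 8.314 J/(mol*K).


P = nRT/V = 7.0020 * 8.314 * 469.3240 / 0.8040
= 27321.5221 / 0.8040 = 33981.9926 Pa = 33.9820 kPa

33.9820 kPa


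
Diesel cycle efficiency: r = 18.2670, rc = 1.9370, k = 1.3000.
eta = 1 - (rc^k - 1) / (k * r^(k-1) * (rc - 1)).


r^(k-1) = 2.3906
rc^k = 2.3619
eta = 0.5323 = 53.2293%

53.2293%


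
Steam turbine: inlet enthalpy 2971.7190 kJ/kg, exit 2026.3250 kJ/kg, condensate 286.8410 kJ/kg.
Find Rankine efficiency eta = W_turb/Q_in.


W = 945.3940 kJ/kg
Q_in = 2684.8780 kJ/kg
eta = 0.3521 = 35.2118%

eta = 35.2118%


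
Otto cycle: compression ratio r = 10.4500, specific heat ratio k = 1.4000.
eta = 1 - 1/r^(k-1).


r^(k-1) = 2.5565
eta = 1 - 1/2.5565 = 0.6088 = 60.8841%

60.8841%


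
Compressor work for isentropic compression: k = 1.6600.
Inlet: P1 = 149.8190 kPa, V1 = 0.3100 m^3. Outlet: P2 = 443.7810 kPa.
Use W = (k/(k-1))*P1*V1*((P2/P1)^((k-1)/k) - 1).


(k-1)/k = 0.3976
(P2/P1)^exp = 1.5399
W = 2.5152 * 149.8190 * 0.3100 * (1.5399 - 1) = 63.0725 kJ

63.0725 kJ


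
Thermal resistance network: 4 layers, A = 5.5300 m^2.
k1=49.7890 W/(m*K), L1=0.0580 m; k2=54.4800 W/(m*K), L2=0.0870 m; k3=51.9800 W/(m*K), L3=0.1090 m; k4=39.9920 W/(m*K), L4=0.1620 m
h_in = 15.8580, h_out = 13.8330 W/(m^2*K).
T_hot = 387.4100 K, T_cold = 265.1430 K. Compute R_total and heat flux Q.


R_conv_in = 1/(15.8580*5.5300) = 0.0114
R_1 = 0.0580/(49.7890*5.5300) = 0.0002
R_2 = 0.0870/(54.4800*5.5300) = 0.0003
R_3 = 0.1090/(51.9800*5.5300) = 0.0004
R_4 = 0.1620/(39.9920*5.5300) = 0.0007
R_conv_out = 1/(13.8330*5.5300) = 0.0131
R_total = 0.0261 K/W
Q = 122.2670 / 0.0261 = 4686.9249 W

R_total = 0.0261 K/W, Q = 4686.9249 W


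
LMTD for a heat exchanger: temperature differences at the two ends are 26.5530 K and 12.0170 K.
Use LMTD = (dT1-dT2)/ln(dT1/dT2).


dT1/dT2 = 2.2096
ln(dT1/dT2) = 0.7928
LMTD = 14.5360 / 0.7928 = 18.3345 K

18.3345 K


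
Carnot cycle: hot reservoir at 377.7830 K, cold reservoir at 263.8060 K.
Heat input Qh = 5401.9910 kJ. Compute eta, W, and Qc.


eta = 1 - 263.8060/377.7830 = 0.3017
W = 0.3017 * 5401.9910 = 1629.7788 kJ
Qc = 5401.9910 - 1629.7788 = 3772.2122 kJ

eta = 30.1700%, W = 1629.7788 kJ, Qc = 3772.2122 kJ


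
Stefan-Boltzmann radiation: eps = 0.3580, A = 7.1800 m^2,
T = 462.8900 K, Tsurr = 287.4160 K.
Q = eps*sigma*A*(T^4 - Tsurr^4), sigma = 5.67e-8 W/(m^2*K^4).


T^4 = 4.5910e+10
Tsurr^4 = 6.8241e+09
Q = 0.3580 * 5.67e-8 * 7.1800 * 3.9086e+10 = 5696.5972 W

5696.5972 W


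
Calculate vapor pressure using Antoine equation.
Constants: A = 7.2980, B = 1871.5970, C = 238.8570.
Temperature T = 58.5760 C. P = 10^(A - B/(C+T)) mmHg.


C+T = 297.4330
B/(C+T) = 6.2925
log10(P) = 7.2980 - 6.2925 = 1.0055
P = 10^1.0055 = 10.1275 mmHg

10.1275 mmHg


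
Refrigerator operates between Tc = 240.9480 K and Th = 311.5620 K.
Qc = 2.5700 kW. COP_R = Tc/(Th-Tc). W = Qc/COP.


COP = 240.9480 / 70.6140 = 3.4122
W = 2.5700 / 3.4122 = 0.7532 kW

COP = 3.4122, W = 0.7532 kW


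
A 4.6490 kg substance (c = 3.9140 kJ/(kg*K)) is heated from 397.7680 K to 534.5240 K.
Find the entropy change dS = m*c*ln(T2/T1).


T2/T1 = 1.3438
ln(T2/T1) = 0.2955
dS = 4.6490 * 3.9140 * 0.2955 = 5.3771 kJ/K

5.3771 kJ/K


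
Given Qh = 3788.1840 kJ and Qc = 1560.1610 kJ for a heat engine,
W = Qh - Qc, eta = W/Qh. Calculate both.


W = 3788.1840 - 1560.1610 = 2228.0230 kJ
eta = 2228.0230 / 3788.1840 = 0.5882 = 58.8151%

W = 2228.0230 kJ, eta = 58.8151%


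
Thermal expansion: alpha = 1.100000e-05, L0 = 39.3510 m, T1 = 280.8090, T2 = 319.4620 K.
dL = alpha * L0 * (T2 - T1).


dT = 38.6530 K
dL = 1.100000e-05 * 39.3510 * 38.6530 = 0.016731 m
L_final = 39.367731 m

dL = 0.016731 m


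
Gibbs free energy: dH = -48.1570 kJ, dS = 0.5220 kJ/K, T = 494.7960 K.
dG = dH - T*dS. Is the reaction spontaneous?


T*dS = 494.7960 * 0.5220 = 258.2835 kJ
dG = -48.1570 - 258.2835 = -306.4405 kJ (spontaneous)

dG = -306.4405 kJ, spontaneous


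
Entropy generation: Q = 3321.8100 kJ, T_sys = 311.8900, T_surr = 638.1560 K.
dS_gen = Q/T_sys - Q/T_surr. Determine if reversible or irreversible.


dS_sys = 3321.8100/311.8900 = 10.6506 kJ/K
dS_surr = -3321.8100/638.1560 = -5.2053 kJ/K
dS_gen = 10.6506 - 5.2053 = 5.4453 kJ/K (irreversible)

dS_gen = 5.4453 kJ/K, irreversible


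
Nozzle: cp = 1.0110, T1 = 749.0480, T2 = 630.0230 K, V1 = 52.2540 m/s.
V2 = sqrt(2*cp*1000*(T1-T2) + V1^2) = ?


dT = 119.0250 K
2*cp*1000*dT = 240668.5500
V1^2 = 2730.4805
V2 = sqrt(243399.0305) = 493.3549 m/s

493.3549 m/s


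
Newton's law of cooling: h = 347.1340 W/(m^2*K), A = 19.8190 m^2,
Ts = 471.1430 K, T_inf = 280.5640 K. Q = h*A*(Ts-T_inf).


dT = 190.5790 K
Q = 347.1340 * 19.8190 * 190.5790 = 1311154.6942 W

1311154.6942 W


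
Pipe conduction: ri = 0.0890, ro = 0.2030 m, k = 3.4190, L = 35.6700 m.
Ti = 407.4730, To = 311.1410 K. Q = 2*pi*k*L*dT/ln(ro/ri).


dT = 96.3320 K
ln(ro/ri) = 0.8246
Q = 2*pi*3.4190*35.6700*96.3320 / 0.8246 = 89521.0838 W

89521.0838 W


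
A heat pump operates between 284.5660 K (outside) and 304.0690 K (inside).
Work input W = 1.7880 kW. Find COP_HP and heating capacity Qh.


COP = 304.0690 / 19.5030 = 15.5909
Qh = 15.5909 * 1.7880 = 27.8765 kW

COP = 15.5909, Qh = 27.8765 kW


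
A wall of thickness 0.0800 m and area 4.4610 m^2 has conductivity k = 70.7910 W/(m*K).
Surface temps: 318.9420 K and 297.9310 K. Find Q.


dT = 21.0110 K
Q = 70.7910 * 4.4610 * 21.0110 / 0.0800 = 82940.5682 W

82940.5682 W


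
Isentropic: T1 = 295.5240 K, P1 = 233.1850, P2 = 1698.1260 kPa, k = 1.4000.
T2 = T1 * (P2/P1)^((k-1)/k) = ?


(k-1)/k = 0.2857
(P2/P1)^exp = 1.7634
T2 = 295.5240 * 1.7634 = 521.1412 K

521.1412 K


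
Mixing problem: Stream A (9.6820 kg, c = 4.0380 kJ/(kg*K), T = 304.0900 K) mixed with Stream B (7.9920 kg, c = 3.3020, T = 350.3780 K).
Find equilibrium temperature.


num = 21135.0068
den = 65.4855
Tf = 322.7433 K

322.7433 K


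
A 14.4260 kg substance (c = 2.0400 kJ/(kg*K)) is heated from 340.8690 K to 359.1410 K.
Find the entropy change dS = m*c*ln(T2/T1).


T2/T1 = 1.0536
ln(T2/T1) = 0.0522
dS = 14.4260 * 2.0400 * 0.0522 = 1.5367 kJ/K

1.5367 kJ/K


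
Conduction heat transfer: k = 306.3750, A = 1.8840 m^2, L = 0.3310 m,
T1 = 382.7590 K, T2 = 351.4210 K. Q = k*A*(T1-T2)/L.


dT = 31.3380 K
Q = 306.3750 * 1.8840 * 31.3380 / 0.3310 = 54648.4068 W

54648.4068 W


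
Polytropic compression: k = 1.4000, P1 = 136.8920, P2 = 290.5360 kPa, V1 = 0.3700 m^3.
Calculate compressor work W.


(k-1)/k = 0.2857
(P2/P1)^exp = 1.2399
W = 3.5000 * 136.8920 * 0.3700 * (1.2399 - 1) = 42.5238 kJ

42.5238 kJ


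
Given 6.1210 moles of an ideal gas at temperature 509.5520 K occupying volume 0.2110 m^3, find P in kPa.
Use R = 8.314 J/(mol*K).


P = nRT/V = 6.1210 * 8.314 * 509.5520 / 0.2110
= 25931.0982 / 0.2110 = 122896.2001 Pa = 122.8962 kPa

122.8962 kPa


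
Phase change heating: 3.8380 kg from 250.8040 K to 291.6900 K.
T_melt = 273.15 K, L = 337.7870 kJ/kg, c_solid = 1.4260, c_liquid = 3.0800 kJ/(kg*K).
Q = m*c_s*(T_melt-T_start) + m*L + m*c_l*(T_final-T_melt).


Q1 (sensible, solid) = 3.8380 * 1.4260 * 22.3460 = 122.2994 kJ
Q2 (latent) = 3.8380 * 337.7870 = 1296.4265 kJ
Q3 (sensible, liquid) = 3.8380 * 3.0800 * 18.5400 = 219.1621 kJ
Q_total = 1637.8880 kJ

1637.8880 kJ


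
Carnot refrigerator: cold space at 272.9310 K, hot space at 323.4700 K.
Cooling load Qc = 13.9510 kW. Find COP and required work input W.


COP = 272.9310 / 50.5390 = 5.4004
W = 13.9510 / 5.4004 = 2.5833 kW

COP = 5.4004, W = 2.5833 kW


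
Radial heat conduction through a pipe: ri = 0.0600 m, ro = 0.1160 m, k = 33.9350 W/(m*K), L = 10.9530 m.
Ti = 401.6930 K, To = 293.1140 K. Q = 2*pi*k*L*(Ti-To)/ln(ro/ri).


dT = 108.5790 K
ln(ro/ri) = 0.6592
Q = 2*pi*33.9350*10.9530*108.5790 / 0.6592 = 384644.3772 W

384644.3772 W
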